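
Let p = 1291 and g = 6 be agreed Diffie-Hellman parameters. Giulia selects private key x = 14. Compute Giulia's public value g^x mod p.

627

Public value = 6^14 mod 1291.
6^1 ≡ 6 (mod 1291)
6^2 = (6^1)^2 ≡ 6^2 = 36 ≡ 36 (mod 1291)
6^4 = (6^2)^2 ≡ 36^2 = 1296 ≡ 5 (mod 1291)
6^8 = (6^4)^2 ≡ 5^2 = 25 ≡ 25 (mod 1291)
6^14 = 6^8 · 6^4 · 6^2 ≡ 25 · 5 · 36 ≡ 627 (mod 1291).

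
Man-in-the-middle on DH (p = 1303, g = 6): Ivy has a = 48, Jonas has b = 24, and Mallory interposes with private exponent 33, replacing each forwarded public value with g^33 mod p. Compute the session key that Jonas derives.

408

Jonas receives Mallory's public value M = 6^33 mod 1303 instead of the honest one.
6^1 ≡ 6 (mod 1303)
6^2 = (6^1)^2 ≡ 6^2 = 36 ≡ 36 (mod 1303)
6^4 = (6^2)^2 ≡ 36^2 = 1296 ≡ 1296 (mod 1303)
6^8 = (6^4)^2 ≡ 1296^2 = 1679616 ≡ 49 (mod 1303)
6^16 = (6^8)^2 ≡ 49^2 = 2401 ≡ 1098 (mod 1303)
6^32 = (6^16)^2 ≡ 1098^2 = 1205604 ≡ 329 (mod 1303)
6^33 = 6^32 · 6^1 ≡ 329 · 6 ≡ 671 (mod 1303).
So M = 671. Jonas computes K = M^24 mod 1303.
671^1 ≡ 671 (mod 1303)
671^2 = (671^1)^2 ≡ 671^2 = 450241 ≡ 706 (mod 1303)
671^4 = (671^2)^2 ≡ 706^2 = 498436 ≡ 690 (mod 1303)
671^8 = (671^4)^2 ≡ 690^2 = 476100 ≡ 505 (mod 1303)
671^16 = (671^8)^2 ≡ 505^2 = 255025 ≡ 940 (mod 1303)
671^24 = 671^16 · 671^8 ≡ 940 · 505 ≡ 408 (mod 1303).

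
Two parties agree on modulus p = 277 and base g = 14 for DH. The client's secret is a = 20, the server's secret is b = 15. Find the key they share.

213

The server sends B = g^b mod p = 14^15 mod 277.
14^1 ≡ 14 (mod 277)
14^2 = (14^1)^2 ≡ 14^2 = 196 ≡ 196 (mod 277)
14^4 = (14^2)^2 ≡ 196^2 = 38416 ≡ 190 (mod 277)
14^8 = (14^4)^2 ≡ 190^2 = 36100 ≡ 90 (mod 277)
14^15 = 14^8 · 14^4 · 14^2 · 14^1 ≡ 90 · 190 · 196 · 14 ≡ 262 (mod 277).
So B = 262. The client then computes K = B^a mod p = 262^20 mod 277.
262^1 ≡ 262 (mod 277)
262^2 = (262^1)^2 ≡ 262^2 = 68644 ≡ 225 (mod 277)
262^4 = (262^2)^2 ≡ 225^2 = 50625 ≡ 211 (mod 277)
262^8 = (262^4)^2 ≡ 211^2 = 44521 ≡ 201 (mod 277)
262^16 = (262^8)^2 ≡ 201^2 = 40401 ≡ 236 (mod 277)
262^20 = 262^16 · 262^4 ≡ 236 · 211 ≡ 213 (mod 277).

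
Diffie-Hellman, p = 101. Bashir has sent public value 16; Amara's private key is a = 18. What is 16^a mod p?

Shared key K = 16^18 mod 101.
16^1 ≡ 16 (mod 101)
16^2 = (16^1)^2 ≡ 16^2 = 256 ≡ 54 (mod 101)
16^4 = (16^2)^2 ≡ 54^2 = 2916 ≡ 88 (mod 101)
16^8 = (16^4)^2 ≡ 88^2 = 7744 ≡ 68 (mod 101)
16^16 = (16^8)^2 ≡ 68^2 = 4624 ≡ 79 (mod 101)
16^18 = 16^16 · 16^2 ≡ 79 · 54 ≡ 24 (mod 101).

24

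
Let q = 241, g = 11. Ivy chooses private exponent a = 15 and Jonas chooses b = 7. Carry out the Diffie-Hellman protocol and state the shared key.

76

Jonas sends B = g^b mod q = 11^7 mod 241.
11^1 ≡ 11 (mod 241)
11^2 = (11^1)^2 ≡ 11^2 = 121 ≡ 121 (mod 241)
11^4 = (11^2)^2 ≡ 121^2 = 14641 ≡ 181 (mod 241)
11^7 = 11^4 · 11^2 · 11^1 ≡ 181 · 121 · 11 ≡ 152 (mod 241).
So B = 152. Ivy then computes K = B^a mod q = 152^15 mod 241.
152^1 ≡ 152 (mod 241)
152^2 = (152^1)^2 ≡ 152^2 = 23104 ≡ 209 (mod 241)
152^4 = (152^2)^2 ≡ 209^2 = 43681 ≡ 60 (mod 241)
152^8 = (152^4)^2 ≡ 60^2 = 3600 ≡ 226 (mod 241)
152^15 = 152^8 · 152^4 · 152^2 · 152^1 ≡ 226 · 60 · 209 · 152 ≡ 76 (mod 241).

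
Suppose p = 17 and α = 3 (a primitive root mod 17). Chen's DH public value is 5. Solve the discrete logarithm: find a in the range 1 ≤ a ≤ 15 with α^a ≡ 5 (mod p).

5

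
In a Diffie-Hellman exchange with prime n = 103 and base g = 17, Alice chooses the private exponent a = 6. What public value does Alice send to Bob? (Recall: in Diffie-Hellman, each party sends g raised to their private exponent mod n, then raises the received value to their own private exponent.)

34

Public value = 17^6 mod 103.
17^1 ≡ 17 (mod 103)
17^2 = (17^1)^2 ≡ 17^2 = 289 ≡ 83 (mod 103)
17^4 = (17^2)^2 ≡ 83^2 = 6889 ≡ 91 (mod 103)
17^6 = 17^4 · 17^2 ≡ 91 · 83 ≡ 34 (mod 103).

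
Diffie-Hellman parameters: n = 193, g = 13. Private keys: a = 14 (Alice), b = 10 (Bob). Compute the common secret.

Bob sends B = g^b mod n = 13^10 mod 193.
13^1 ≡ 13 (mod 193)
13^2 = (13^1)^2 ≡ 13^2 = 169 ≡ 169 (mod 193)
13^4 = (13^2)^2 ≡ 169^2 = 28561 ≡ 190 (mod 193)
13^8 = (13^4)^2 ≡ 190^2 = 36100 ≡ 9 (mod 193)
13^10 = 13^8 · 13^2 ≡ 9 · 169 ≡ 170 (mod 193).
So B = 170. Alice then computes K = B^a mod n = 170^14 mod 193.
170^1 ≡ 170 (mod 193)
170^2 = (170^1)^2 ≡ 170^2 = 28900 ≡ 143 (mod 193)
170^4 = (170^2)^2 ≡ 143^2 = 20449 ≡ 184 (mod 193)
170^8 = (170^4)^2 ≡ 184^2 = 33856 ≡ 81 (mod 193)
170^14 = 170^8 · 170^4 · 170^2 ≡ 81 · 184 · 143 ≡ 166 (mod 193).

166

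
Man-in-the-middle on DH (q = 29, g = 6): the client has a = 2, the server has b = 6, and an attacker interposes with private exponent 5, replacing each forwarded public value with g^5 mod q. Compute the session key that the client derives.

16

The client receives an attacker's public value M = 6^5 mod 29 instead of the honest one.
6^1 ≡ 6 (mod 29)
6^2 = (6^1)^2 ≡ 6^2 = 36 ≡ 7 (mod 29)
6^4 = (6^2)^2 ≡ 7^2 = 49 ≡ 20 (mod 29)
6^5 = 6^4 · 6^1 ≡ 20 · 6 ≡ 4 (mod 29).
So M = 4. The client computes K = M^2 mod 29.
4^1 ≡ 4 (mod 29)
4^2 = (4^1)^2 ≡ 4^2 = 16 ≡ 16 (mod 29)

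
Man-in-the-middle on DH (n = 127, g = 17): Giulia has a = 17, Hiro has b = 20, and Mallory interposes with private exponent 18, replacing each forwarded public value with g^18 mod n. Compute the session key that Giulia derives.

16

Giulia receives Mallory's public value M = 17^18 mod 127 instead of the honest one.
17^1 ≡ 17 (mod 127)
17^2 = (17^1)^2 ≡ 17^2 = 289 ≡ 35 (mod 127)
17^4 = (17^2)^2 ≡ 35^2 = 1225 ≡ 82 (mod 127)
17^8 = (17^4)^2 ≡ 82^2 = 6724 ≡ 120 (mod 127)
17^16 = (17^8)^2 ≡ 120^2 = 14400 ≡ 49 (mod 127)
17^18 = 17^16 · 17^2 ≡ 49 · 35 ≡ 64 (mod 127).
So M = 64. Giulia computes K = M^17 mod 127.
64^1 ≡ 64 (mod 127)
64^2 = (64^1)^2 ≡ 64^2 = 4096 ≡ 32 (mod 127)
64^4 = (64^2)^2 ≡ 32^2 = 1024 ≡ 8 (mod 127)
64^8 = (64^4)^2 ≡ 8^2 = 64 ≡ 64 (mod 127)
64^16 = (64^8)^2 ≡ 64^2 = 4096 ≡ 32 (mod 127)
64^17 = 64^16 · 64^1 ≡ 32 · 64 ≡ 16 (mod 127).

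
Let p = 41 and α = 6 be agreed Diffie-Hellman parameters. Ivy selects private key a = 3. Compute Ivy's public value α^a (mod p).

Public value = 6^3 (mod 41).
6^1 ≡ 6 (mod 41)
6^2 = (6^1)^2 ≡ 6^2 = 36 ≡ 36 (mod 41)
6^3 = 6^2 · 6^1 ≡ 36 · 6 ≡ 11 (mod 41).

11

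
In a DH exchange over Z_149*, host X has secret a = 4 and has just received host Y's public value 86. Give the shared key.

Shared key K = 86^4 mod 149.
86^1 ≡ 86 (mod 149)
86^2 = (86^1)^2 ≡ 86^2 = 7396 ≡ 95 (mod 149)
86^4 = (86^2)^2 ≡ 95^2 = 9025 ≡ 85 (mod 149)

85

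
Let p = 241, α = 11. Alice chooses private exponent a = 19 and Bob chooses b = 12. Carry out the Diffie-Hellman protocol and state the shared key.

Bob sends B = α^b mod p = 11^12 mod 241.
11^1 ≡ 11 (mod 241)
11^2 = (11^1)^2 ≡ 11^2 = 121 ≡ 121 (mod 241)
11^4 = (11^2)^2 ≡ 121^2 = 14641 ≡ 181 (mod 241)
11^8 = (11^4)^2 ≡ 181^2 = 32761 ≡ 226 (mod 241)
11^12 = 11^8 · 11^4 ≡ 226 · 181 ≡ 177 (mod 241).
So B = 177. Alice then computes K = B^a mod p = 177^19 mod 241.
177^1 ≡ 177 (mod 241)
177^2 = (177^1)^2 ≡ 177^2 = 31329 ≡ 240 (mod 241)
177^4 = (177^2)^2 ≡ 240^2 = 57600 ≡ 1 (mod 241)
177^8 = (177^4)^2 ≡ 1^2 = 1 ≡ 1 (mod 241)
177^16 = (177^8)^2 ≡ 1^2 = 1 ≡ 1 (mod 241)
177^19 = 177^16 · 177^2 · 177^1 ≡ 1 · 240 · 177 ≡ 64 (mod 241).

64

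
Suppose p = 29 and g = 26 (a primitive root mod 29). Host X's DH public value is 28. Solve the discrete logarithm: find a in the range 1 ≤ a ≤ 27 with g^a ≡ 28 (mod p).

14

Try successive powers of 26 modulo 29:
26^1 ≡ 26
26^2 ≡ 9
26^3 ≡ 2
26^4 ≡ 23
26^5 ≡ 18
26^6 ≡ 4
26^7 ≡ 17
26^8 ≡ 7
26^9 ≡ 8
26^10 ≡ 5
26^11 ≡ 14
26^12 ≡ 16
26^13 ≡ 10
26^14 ≡ 28
Found: a = 14.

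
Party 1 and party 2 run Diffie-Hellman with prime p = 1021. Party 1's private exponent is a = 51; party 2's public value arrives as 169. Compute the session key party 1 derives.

1020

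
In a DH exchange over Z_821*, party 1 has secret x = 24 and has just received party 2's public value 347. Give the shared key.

Shared key K = 347^24 mod 821.
347^1 ≡ 347 (mod 821)
347^2 = (347^1)^2 ≡ 347^2 = 120409 ≡ 543 (mod 821)
347^4 = (347^2)^2 ≡ 543^2 = 294849 ≡ 110 (mod 821)
347^8 = (347^4)^2 ≡ 110^2 = 12100 ≡ 606 (mod 821)
347^16 = (347^8)^2 ≡ 606^2 = 367236 ≡ 249 (mod 821)
347^24 = 347^16 · 347^8 ≡ 249 · 606 ≡ 651 (mod 821).

651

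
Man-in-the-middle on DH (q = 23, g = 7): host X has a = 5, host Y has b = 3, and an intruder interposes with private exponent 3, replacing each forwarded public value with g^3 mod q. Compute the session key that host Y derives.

15

Host Y receives an intruder's public value M = 7^3 mod 23 instead of the honest one.
7^1 ≡ 7 (mod 23)
7^2 = (7^1)^2 ≡ 7^2 = 49 ≡ 3 (mod 23)
7^3 = 7^2 · 7^1 ≡ 3 · 7 ≡ 21 (mod 23).
So M = 21. Host Y computes K = M^3 mod 23.
21^1 ≡ 21 (mod 23)
21^2 = (21^1)^2 ≡ 21^2 = 441 ≡ 4 (mod 23)
21^3 = 21^2 · 21^1 ≡ 4 · 21 ≡ 15 (mod 23).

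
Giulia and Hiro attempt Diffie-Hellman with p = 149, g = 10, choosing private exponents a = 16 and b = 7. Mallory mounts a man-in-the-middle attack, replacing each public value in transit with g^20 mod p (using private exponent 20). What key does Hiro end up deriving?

Hiro receives Mallory's public value M = 10^20 mod 149 instead of the honest one.
10^1 ≡ 10 (mod 149)
10^2 = (10^1)^2 ≡ 10^2 = 100 ≡ 100 (mod 149)
10^4 = (10^2)^2 ≡ 100^2 = 10000 ≡ 17 (mod 149)
10^8 = (10^4)^2 ≡ 17^2 = 289 ≡ 140 (mod 149)
10^16 = (10^8)^2 ≡ 140^2 = 19600 ≡ 81 (mod 149)
10^20 = 10^16 · 10^4 ≡ 81 · 17 ≡ 36 (mod 149).
So M = 36. Hiro computes K = M^7 mod 149.
36^1 ≡ 36 (mod 149)
36^2 = (36^1)^2 ≡ 36^2 = 1296 ≡ 104 (mod 149)
36^4 = (36^2)^2 ≡ 104^2 = 10816 ≡ 88 (mod 149)
36^7 = 36^4 · 36^2 · 36^1 ≡ 88 · 104 · 36 ≡ 33 (mod 149).

33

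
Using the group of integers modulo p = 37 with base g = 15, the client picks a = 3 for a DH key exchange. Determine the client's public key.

Public value = 15^3 (mod 37).
15^1 ≡ 15 (mod 37)
15^2 = (15^1)^2 ≡ 15^2 = 225 ≡ 3 (mod 37)
15^3 = 15^2 · 15^1 ≡ 3 · 15 ≡ 8 (mod 37).

8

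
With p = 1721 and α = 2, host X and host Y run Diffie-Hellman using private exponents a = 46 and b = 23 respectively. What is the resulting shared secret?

Host X sends A = α^a mod p = 2^46 mod 1721.
2^1 ≡ 2 (mod 1721)
2^2 = (2^1)^2 ≡ 2^2 = 4 ≡ 4 (mod 1721)
2^4 = (2^2)^2 ≡ 4^2 = 16 ≡ 16 (mod 1721)
2^8 = (2^4)^2 ≡ 16^2 = 256 ≡ 256 (mod 1721)
2^16 = (2^8)^2 ≡ 256^2 = 65536 ≡ 138 (mod 1721)
2^32 = (2^16)^2 ≡ 138^2 = 19044 ≡ 113 (mod 1721)
2^46 = 2^32 · 2^8 · 2^4 · 2^2 ≡ 113 · 256 · 16 · 4 ≡ 1317 (mod 1721).
So A = 1317. Host Y then computes K = A^b mod p = 1317^23 mod 1721.
1317^1 ≡ 1317 (mod 1721)
1317^2 = (1317^1)^2 ≡ 1317^2 = 1734489 ≡ 1442 (mod 1721)
1317^4 = (1317^2)^2 ≡ 1442^2 = 2079364 ≡ 396 (mod 1721)
1317^8 = (1317^4)^2 ≡ 396^2 = 156816 ≡ 205 (mod 1721)
1317^16 = (1317^8)^2 ≡ 205^2 = 42025 ≡ 721 (mod 1721)
1317^23 = 1317^16 · 1317^4 · 1317^2 · 1317^1 ≡ 721 · 396 · 1442 · 1317 ≡ 1615 (mod 1721).

1615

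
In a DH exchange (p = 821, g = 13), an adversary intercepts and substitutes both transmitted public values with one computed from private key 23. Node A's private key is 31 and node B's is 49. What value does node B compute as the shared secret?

Node B receives an adversary's public value M = 13^23 mod 821 instead of the honest one.
13^1 ≡ 13 (mod 821)
13^2 = (13^1)^2 ≡ 13^2 = 169 ≡ 169 (mod 821)
13^4 = (13^2)^2 ≡ 169^2 = 28561 ≡ 647 (mod 821)
13^8 = (13^4)^2 ≡ 647^2 = 418609 ≡ 720 (mod 821)
13^16 = (13^8)^2 ≡ 720^2 = 518400 ≡ 349 (mod 821)
13^23 = 13^16 · 13^4 · 13^2 · 13^1 ≡ 349 · 647 · 169 · 13 ≡ 762 (mod 821).
So M = 762. Node B computes K = M^49 mod 821.
762^1 ≡ 762 (mod 821)
762^2 = (762^1)^2 ≡ 762^2 = 580644 ≡ 197 (mod 821)
762^4 = (762^2)^2 ≡ 197^2 = 38809 ≡ 222 (mod 821)
762^8 = (762^4)^2 ≡ 222^2 = 49284 ≡ 24 (mod 821)
762^16 = (762^8)^2 ≡ 24^2 = 576 ≡ 576 (mod 821)
762^32 = (762^16)^2 ≡ 576^2 = 331776 ≡ 92 (mod 821)
762^49 = 762^32 · 762^16 · 762^1 ≡ 92 · 576 · 762 ≡ 661 (mod 821).

661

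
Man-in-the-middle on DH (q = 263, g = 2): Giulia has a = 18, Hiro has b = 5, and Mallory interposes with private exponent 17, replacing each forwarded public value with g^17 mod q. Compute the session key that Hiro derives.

12

Hiro receives Mallory's public value M = 2^17 mod 263 instead of the honest one.
2^1 ≡ 2 (mod 263)
2^2 = (2^1)^2 ≡ 2^2 = 4 ≡ 4 (mod 263)
2^4 = (2^2)^2 ≡ 4^2 = 16 ≡ 16 (mod 263)
2^8 = (2^4)^2 ≡ 16^2 = 256 ≡ 256 (mod 263)
2^16 = (2^8)^2 ≡ 256^2 = 65536 ≡ 49 (mod 263)
2^17 = 2^16 · 2^1 ≡ 49 · 2 ≡ 98 (mod 263).
So M = 98. Hiro computes K = M^5 mod 263.
98^1 ≡ 98 (mod 263)
98^2 = (98^1)^2 ≡ 98^2 = 9604 ≡ 136 (mod 263)
98^4 = (98^2)^2 ≡ 136^2 = 18496 ≡ 86 (mod 263)
98^5 = 98^4 · 98^1 ≡ 86 · 98 ≡ 12 (mod 263).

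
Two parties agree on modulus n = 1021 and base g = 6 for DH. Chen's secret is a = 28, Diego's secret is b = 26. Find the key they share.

253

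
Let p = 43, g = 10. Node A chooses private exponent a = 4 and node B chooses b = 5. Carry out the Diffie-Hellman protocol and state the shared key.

13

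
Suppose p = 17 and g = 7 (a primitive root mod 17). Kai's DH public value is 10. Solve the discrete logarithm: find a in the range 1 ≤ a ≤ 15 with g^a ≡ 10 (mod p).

9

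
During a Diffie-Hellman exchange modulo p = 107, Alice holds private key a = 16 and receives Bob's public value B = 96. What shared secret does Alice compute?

9

Shared key K = 96^16 mod 107.
96^1 ≡ 96 (mod 107)
96^2 = (96^1)^2 ≡ 96^2 = 9216 ≡ 14 (mod 107)
96^4 = (96^2)^2 ≡ 14^2 = 196 ≡ 89 (mod 107)
96^8 = (96^4)^2 ≡ 89^2 = 7921 ≡ 3 (mod 107)
96^16 = (96^8)^2 ≡ 3^2 = 9 ≡ 9 (mod 107)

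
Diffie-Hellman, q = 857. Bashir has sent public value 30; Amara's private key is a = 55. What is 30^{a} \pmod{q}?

380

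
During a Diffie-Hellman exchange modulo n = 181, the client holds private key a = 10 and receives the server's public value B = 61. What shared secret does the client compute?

108

Shared key K = 61^10 mod 181.
61^1 ≡ 61 (mod 181)
61^2 = (61^1)^2 ≡ 61^2 = 3721 ≡ 101 (mod 181)
61^4 = (61^2)^2 ≡ 101^2 = 10201 ≡ 65 (mod 181)
61^8 = (61^4)^2 ≡ 65^2 = 4225 ≡ 62 (mod 181)
61^10 = 61^8 · 61^2 ≡ 62 · 101 ≡ 108 (mod 181).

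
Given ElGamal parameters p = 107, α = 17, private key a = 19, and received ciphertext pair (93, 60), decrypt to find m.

Shared mask s = c₁^a mod p = 93^19 mod 107.
93^1 ≡ 93 (mod 107)
93^2 = (93^1)^2 ≡ 93^2 = 8649 ≡ 89 (mod 107)
93^4 = (93^2)^2 ≡ 89^2 = 7921 ≡ 3 (mod 107)
93^8 = (93^4)^2 ≡ 3^2 = 9 ≡ 9 (mod 107)
93^16 = (93^8)^2 ≡ 9^2 = 81 ≡ 81 (mod 107)
93^19 = 93^16 · 93^2 · 93^1 ≡ 81 · 89 · 93 ≡ 82 (mod 107).
So s = 82; s⁻¹ ≡ 77 (mod 107).
m = c₂ · s⁻¹ mod 107 = 60 · 77 mod 107 = 19.

19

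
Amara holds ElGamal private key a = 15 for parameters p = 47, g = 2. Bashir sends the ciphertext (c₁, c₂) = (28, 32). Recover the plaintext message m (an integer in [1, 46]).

4

Shared mask s = c₁^a mod p = 28^15 mod 47.
28^1 ≡ 28 (mod 47)
28^2 = (28^1)^2 ≡ 28^2 = 784 ≡ 32 (mod 47)
28^4 = (28^2)^2 ≡ 32^2 = 1024 ≡ 37 (mod 47)
28^8 = (28^4)^2 ≡ 37^2 = 1369 ≡ 6 (mod 47)
28^15 = 28^8 · 28^4 · 28^2 · 28^1 ≡ 6 · 37 · 32 · 28 ≡ 8 (mod 47).
So s = 8; s⁻¹ ≡ 6 (mod 47).
m = c₂ · s⁻¹ mod 47 = 32 · 6 mod 47 = 4.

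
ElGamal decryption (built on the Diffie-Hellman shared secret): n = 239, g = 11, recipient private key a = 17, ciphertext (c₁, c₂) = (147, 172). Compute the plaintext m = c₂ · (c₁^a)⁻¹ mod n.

159

Shared mask s = c₁^a mod n = 147^17 mod 239.
147^1 ≡ 147 (mod 239)
147^2 = (147^1)^2 ≡ 147^2 = 21609 ≡ 99 (mod 239)
147^4 = (147^2)^2 ≡ 99^2 = 9801 ≡ 2 (mod 239)
147^8 = (147^4)^2 ≡ 2^2 = 4 ≡ 4 (mod 239)
147^16 = (147^8)^2 ≡ 4^2 = 16 ≡ 16 (mod 239)
147^17 = 147^16 · 147^1 ≡ 16 · 147 ≡ 201 (mod 239).
So s = 201; s⁻¹ ≡ 44 (mod 239).
m = c₂ · s⁻¹ mod 239 = 172 · 44 mod 239 = 159.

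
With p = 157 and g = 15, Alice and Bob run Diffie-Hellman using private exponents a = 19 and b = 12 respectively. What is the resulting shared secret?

Bob sends B = g^b mod p = 15^12 mod 157.
15^1 ≡ 15 (mod 157)
15^2 = (15^1)^2 ≡ 15^2 = 225 ≡ 68 (mod 157)
15^4 = (15^2)^2 ≡ 68^2 = 4624 ≡ 71 (mod 157)
15^8 = (15^4)^2 ≡ 71^2 = 5041 ≡ 17 (mod 157)
15^12 = 15^8 · 15^4 ≡ 17 · 71 ≡ 108 (mod 157).
So B = 108. Alice then computes K = B^a mod p = 108^19 mod 157.
108^1 ≡ 108 (mod 157)
108^2 = (108^1)^2 ≡ 108^2 = 11664 ≡ 46 (mod 157)
108^4 = (108^2)^2 ≡ 46^2 = 2116 ≡ 75 (mod 157)
108^8 = (108^4)^2 ≡ 75^2 = 5625 ≡ 130 (mod 157)
108^16 = (108^8)^2 ≡ 130^2 = 16900 ≡ 101 (mod 157)
108^19 = 108^16 · 108^2 · 108^1 ≡ 101 · 46 · 108 ≡ 153 (mod 157).

153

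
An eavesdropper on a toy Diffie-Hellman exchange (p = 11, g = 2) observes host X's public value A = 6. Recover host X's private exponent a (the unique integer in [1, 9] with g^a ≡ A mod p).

Try successive powers of 2 modulo 11:
2^1 ≡ 2
2^2 ≡ 4
2^3 ≡ 8
2^4 ≡ 5
2^5 ≡ 10
2^6 ≡ 9
2^7 ≡ 7
2^8 ≡ 3
2^9 ≡ 6
Found: a = 9.

9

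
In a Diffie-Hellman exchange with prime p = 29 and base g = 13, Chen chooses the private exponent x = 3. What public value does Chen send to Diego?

Public value = 13^3 mod 29.
13^1 ≡ 13 (mod 29)
13^2 = (13^1)^2 ≡ 13^2 = 169 ≡ 24 (mod 29)
13^3 = 13^2 · 13^1 ≡ 24 · 13 ≡ 22 (mod 29).

22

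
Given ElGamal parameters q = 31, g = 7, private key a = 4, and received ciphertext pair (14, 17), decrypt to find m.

Shared mask s = c₁^a mod q = 14^4 mod 31.
14^1 ≡ 14 (mod 31)
14^2 = (14^1)^2 ≡ 14^2 = 196 ≡ 10 (mod 31)
14^4 = (14^2)^2 ≡ 10^2 = 100 ≡ 7 (mod 31)
So s = 7; s⁻¹ ≡ 9 (mod 31).
m = c₂ · s⁻¹ mod 31 = 17 · 9 mod 31 = 29.

29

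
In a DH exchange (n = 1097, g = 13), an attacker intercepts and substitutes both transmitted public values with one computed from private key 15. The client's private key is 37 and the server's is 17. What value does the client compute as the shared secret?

980

The client receives an attacker's public value M = 13^15 mod 1097 instead of the honest one.
13^1 ≡ 13 (mod 1097)
13^2 = (13^1)^2 ≡ 13^2 = 169 ≡ 169 (mod 1097)
13^4 = (13^2)^2 ≡ 169^2 = 28561 ≡ 39 (mod 1097)
13^8 = (13^4)^2 ≡ 39^2 = 1521 ≡ 424 (mod 1097)
13^15 = 13^8 · 13^4 · 13^2 · 13^1 ≡ 424 · 39 · 169 · 13 ≡ 243 (mod 1097).
So M = 243. The client computes K = M^37 mod 1097.
243^1 ≡ 243 (mod 1097)
243^2 = (243^1)^2 ≡ 243^2 = 59049 ≡ 908 (mod 1097)
243^4 = (243^2)^2 ≡ 908^2 = 824464 ≡ 617 (mod 1097)
243^8 = (243^4)^2 ≡ 617^2 = 380689 ≡ 30 (mod 1097)
243^16 = (243^8)^2 ≡ 30^2 = 900 ≡ 900 (mod 1097)
243^32 = (243^16)^2 ≡ 900^2 = 810000 ≡ 414 (mod 1097)
243^37 = 243^32 · 243^4 · 243^1 ≡ 414 · 617 · 243 ≡ 980 (mod 1097).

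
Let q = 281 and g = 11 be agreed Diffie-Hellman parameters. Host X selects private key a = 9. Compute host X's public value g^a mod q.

259

Public value = 11^9 mod 281.
11^1 ≡ 11 (mod 281)
11^2 = (11^1)^2 ≡ 11^2 = 121 ≡ 121 (mod 281)
11^4 = (11^2)^2 ≡ 121^2 = 14641 ≡ 29 (mod 281)
11^8 = (11^4)^2 ≡ 29^2 = 841 ≡ 279 (mod 281)
11^9 = 11^8 · 11^1 ≡ 279 · 11 ≡ 259 (mod 281).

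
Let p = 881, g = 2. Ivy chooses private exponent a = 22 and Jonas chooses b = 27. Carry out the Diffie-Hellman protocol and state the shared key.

268

Jonas sends B = g^b mod p = 2^27 mod 881.
2^1 ≡ 2 (mod 881)
2^2 = (2^1)^2 ≡ 2^2 = 4 ≡ 4 (mod 881)
2^4 = (2^2)^2 ≡ 4^2 = 16 ≡ 16 (mod 881)
2^8 = (2^4)^2 ≡ 16^2 = 256 ≡ 256 (mod 881)
2^16 = (2^8)^2 ≡ 256^2 = 65536 ≡ 342 (mod 881)
2^27 = 2^16 · 2^8 · 2^2 · 2^1 ≡ 342 · 256 · 4 · 2 ≡ 21 (mod 881).
So B = 21. Ivy then computes K = B^a mod p = 21^22 mod 881.
21^1 ≡ 21 (mod 881)
21^2 = (21^1)^2 ≡ 21^2 = 441 ≡ 441 (mod 881)
21^4 = (21^2)^2 ≡ 441^2 = 194481 ≡ 661 (mod 881)
21^8 = (21^4)^2 ≡ 661^2 = 436921 ≡ 826 (mod 881)
21^16 = (21^8)^2 ≡ 826^2 = 682276 ≡ 382 (mod 881)
21^22 = 21^16 · 21^4 · 21^2 ≡ 382 · 661 · 441 ≡ 268 (mod 881).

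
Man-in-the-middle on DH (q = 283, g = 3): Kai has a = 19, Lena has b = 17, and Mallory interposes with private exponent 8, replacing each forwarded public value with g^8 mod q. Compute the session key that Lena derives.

92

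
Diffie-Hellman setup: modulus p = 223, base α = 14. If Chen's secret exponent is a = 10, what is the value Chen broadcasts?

Public value = 14^10 mod 223.
14^1 ≡ 14 (mod 223)
14^2 = (14^1)^2 ≡ 14^2 = 196 ≡ 196 (mod 223)
14^4 = (14^2)^2 ≡ 196^2 = 38416 ≡ 60 (mod 223)
14^8 = (14^4)^2 ≡ 60^2 = 3600 ≡ 32 (mod 223)
14^10 = 14^8 · 14^2 ≡ 32 · 196 ≡ 28 (mod 223).

28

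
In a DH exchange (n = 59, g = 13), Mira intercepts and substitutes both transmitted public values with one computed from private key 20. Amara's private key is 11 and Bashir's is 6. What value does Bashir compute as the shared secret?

Bashir receives Mira's public value M = 13^20 mod 59 instead of the honest one.
13^1 ≡ 13 (mod 59)
13^2 = (13^1)^2 ≡ 13^2 = 169 ≡ 51 (mod 59)
13^4 = (13^2)^2 ≡ 51^2 = 2601 ≡ 5 (mod 59)
13^8 = (13^4)^2 ≡ 5^2 = 25 ≡ 25 (mod 59)
13^16 = (13^8)^2 ≡ 25^2 = 625 ≡ 35 (mod 59)
13^20 = 13^16 · 13^4 ≡ 35 · 5 ≡ 57 (mod 59).
So M = 57. Bashir computes K = M^6 mod 59.
57^1 ≡ 57 (mod 59)
57^2 = (57^1)^2 ≡ 57^2 = 3249 ≡ 4 (mod 59)
57^4 = (57^2)^2 ≡ 4^2 = 16 ≡ 16 (mod 59)
57^6 = 57^4 · 57^2 ≡ 16 · 4 ≡ 5 (mod 59).

5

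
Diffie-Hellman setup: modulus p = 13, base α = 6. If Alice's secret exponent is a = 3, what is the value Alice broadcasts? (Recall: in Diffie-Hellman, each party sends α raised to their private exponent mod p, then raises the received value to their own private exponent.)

Public value = 6^3 mod 13.
6^1 ≡ 6 (mod 13)
6^2 = (6^1)^2 ≡ 6^2 = 36 ≡ 10 (mod 13)
6^3 = 6^2 · 6^1 ≡ 10 · 6 ≡ 8 (mod 13).

8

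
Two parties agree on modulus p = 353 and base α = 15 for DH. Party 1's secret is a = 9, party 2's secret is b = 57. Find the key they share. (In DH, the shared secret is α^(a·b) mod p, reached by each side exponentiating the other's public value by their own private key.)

164

Party 2 sends B = α^b mod p = 15^57 mod 353.
15^1 ≡ 15 (mod 353)
15^2 = (15^1)^2 ≡ 15^2 = 225 ≡ 225 (mod 353)
15^4 = (15^2)^2 ≡ 225^2 = 50625 ≡ 146 (mod 353)
15^8 = (15^4)^2 ≡ 146^2 = 21316 ≡ 136 (mod 353)
15^16 = (15^8)^2 ≡ 136^2 = 18496 ≡ 140 (mod 353)
15^32 = (15^16)^2 ≡ 140^2 = 19600 ≡ 185 (mod 353)
15^57 = 15^32 · 15^16 · 15^8 · 15^1 ≡ 185 · 140 · 136 · 15 ≡ 19 (mod 353).
So B = 19. Party 1 then computes K = B^a mod p = 19^9 mod 353.
19^1 ≡ 19 (mod 353)
19^2 = (19^1)^2 ≡ 19^2 = 361 ≡ 8 (mod 353)
19^4 = (19^2)^2 ≡ 8^2 = 64 ≡ 64 (mod 353)
19^8 = (19^4)^2 ≡ 64^2 = 4096 ≡ 213 (mod 353)
19^9 = 19^8 · 19^1 ≡ 213 · 19 ≡ 164 (mod 353).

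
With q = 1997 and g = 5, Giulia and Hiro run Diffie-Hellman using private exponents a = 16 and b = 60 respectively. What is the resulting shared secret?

Hiro sends B = g^b mod q = 5^60 mod 1997.
5^1 ≡ 5 (mod 1997)
5^2 = (5^1)^2 ≡ 5^2 = 25 ≡ 25 (mod 1997)
5^4 = (5^2)^2 ≡ 25^2 = 625 ≡ 625 (mod 1997)
5^8 = (5^4)^2 ≡ 625^2 = 390625 ≡ 1210 (mod 1997)
5^16 = (5^8)^2 ≡ 1210^2 = 1464100 ≡ 299 (mod 1997)
5^32 = (5^16)^2 ≡ 299^2 = 89401 ≡ 1533 (mod 1997)
5^60 = 5^32 · 5^16 · 5^8 · 5^4 ≡ 1533 · 299 · 1210 · 625 ≡ 926 (mod 1997).
So B = 926. Giulia then computes K = B^a mod q = 926^16 mod 1997.
926^1 ≡ 926 (mod 1997)
926^2 = (926^1)^2 ≡ 926^2 = 857476 ≡ 763 (mod 1997)
926^4 = (926^2)^2 ≡ 763^2 = 582169 ≡ 1042 (mod 1997)
926^8 = (926^4)^2 ≡ 1042^2 = 1085764 ≡ 1393 (mod 1997)
926^16 = (926^8)^2 ≡ 1393^2 = 1940449 ≡ 1362 (mod 1997)

1362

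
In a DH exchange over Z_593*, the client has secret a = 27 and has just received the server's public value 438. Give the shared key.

237

Shared key K = 438^27 mod 593.
438^1 ≡ 438 (mod 593)
438^2 = (438^1)^2 ≡ 438^2 = 191844 ≡ 305 (mod 593)
438^4 = (438^2)^2 ≡ 305^2 = 93025 ≡ 517 (mod 593)
438^8 = (438^4)^2 ≡ 517^2 = 267289 ≡ 439 (mod 593)
438^16 = (438^8)^2 ≡ 439^2 = 192721 ≡ 589 (mod 593)
438^27 = 438^16 · 438^8 · 438^2 · 438^1 ≡ 589 · 439 · 305 · 438 ≡ 237 (mod 593).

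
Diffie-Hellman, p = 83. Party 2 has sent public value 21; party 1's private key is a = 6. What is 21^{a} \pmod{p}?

63

Shared key K = 21^6 mod 83.
21^1 ≡ 21 (mod 83)
21^2 = (21^1)^2 ≡ 21^2 = 441 ≡ 26 (mod 83)
21^4 = (21^2)^2 ≡ 26^2 = 676 ≡ 12 (mod 83)
21^6 = 21^4 · 21^2 ≡ 12 · 26 ≡ 63 (mod 83).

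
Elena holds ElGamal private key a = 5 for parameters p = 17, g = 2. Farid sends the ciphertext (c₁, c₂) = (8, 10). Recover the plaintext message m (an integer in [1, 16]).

3

Shared mask s = c₁^a mod p = 8^5 mod 17.
8^1 ≡ 8 (mod 17)
8^2 = (8^1)^2 ≡ 8^2 = 64 ≡ 13 (mod 17)
8^4 = (8^2)^2 ≡ 13^2 = 169 ≡ 16 (mod 17)
8^5 = 8^4 · 8^1 ≡ 16 · 8 ≡ 9 (mod 17).
So s = 9; s⁻¹ ≡ 2 (mod 17).
m = c₂ · s⁻¹ mod 17 = 10 · 2 mod 17 = 3.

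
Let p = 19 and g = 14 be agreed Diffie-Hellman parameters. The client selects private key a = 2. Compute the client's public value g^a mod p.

6

Public value = 14^2 mod 19.
14^1 ≡ 14 (mod 19)
14^2 = (14^1)^2 ≡ 14^2 = 196 ≡ 6 (mod 19)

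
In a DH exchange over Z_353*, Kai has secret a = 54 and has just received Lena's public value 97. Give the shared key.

Shared key K = 97^54 mod 353.
97^1 ≡ 97 (mod 353)
97^2 = (97^1)^2 ≡ 97^2 = 9409 ≡ 231 (mod 353)
97^4 = (97^2)^2 ≡ 231^2 = 53361 ≡ 58 (mod 353)
97^8 = (97^4)^2 ≡ 58^2 = 3364 ≡ 187 (mod 353)
97^16 = (97^8)^2 ≡ 187^2 = 34969 ≡ 22 (mod 353)
97^32 = (97^16)^2 ≡ 22^2 = 484 ≡ 131 (mod 353)
97^54 = 97^32 · 97^16 · 97^4 · 97^2 ≡ 131 · 22 · 58 · 231 ≡ 131 (mod 353).

131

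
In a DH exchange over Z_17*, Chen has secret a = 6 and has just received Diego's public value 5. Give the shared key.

Shared key K = 5^6 mod 17.
5^1 ≡ 5 (mod 17)
5^2 = (5^1)^2 ≡ 5^2 = 25 ≡ 8 (mod 17)
5^4 = (5^2)^2 ≡ 8^2 = 64 ≡ 13 (mod 17)
5^6 = 5^4 · 5^2 ≡ 13 · 8 ≡ 2 (mod 17).

2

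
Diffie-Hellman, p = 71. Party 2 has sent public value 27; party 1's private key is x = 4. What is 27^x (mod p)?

Shared key K = 27^4 mod 71.
27^1 ≡ 27 (mod 71)
27^2 = (27^1)^2 ≡ 27^2 = 729 ≡ 19 (mod 71)
27^4 = (27^2)^2 ≡ 19^2 = 361 ≡ 6 (mod 71)

6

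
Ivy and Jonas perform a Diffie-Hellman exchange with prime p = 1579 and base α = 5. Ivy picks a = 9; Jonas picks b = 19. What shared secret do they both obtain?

261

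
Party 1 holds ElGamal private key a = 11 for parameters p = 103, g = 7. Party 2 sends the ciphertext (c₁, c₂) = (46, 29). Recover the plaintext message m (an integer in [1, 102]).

98

Shared mask s = c₁^a mod p = 46^11 mod 103.
46^1 ≡ 46 (mod 103)
46^2 = (46^1)^2 ≡ 46^2 = 2116 ≡ 56 (mod 103)
46^4 = (46^2)^2 ≡ 56^2 = 3136 ≡ 46 (mod 103)
46^8 = (46^4)^2 ≡ 46^2 = 2116 ≡ 56 (mod 103)
46^11 = 46^8 · 46^2 · 46^1 ≡ 56 · 56 · 46 ≡ 56 (mod 103).
So s = 56; s⁻¹ ≡ 46 (mod 103).
m = c₂ · s⁻¹ mod 103 = 29 · 46 mod 103 = 98.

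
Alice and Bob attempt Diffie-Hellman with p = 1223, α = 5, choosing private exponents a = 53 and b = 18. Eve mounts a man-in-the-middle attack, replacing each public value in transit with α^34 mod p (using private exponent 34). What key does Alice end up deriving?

242

Alice receives Eve's public value M = 5^34 mod 1223 instead of the honest one.
5^1 ≡ 5 (mod 1223)
5^2 = (5^1)^2 ≡ 5^2 = 25 ≡ 25 (mod 1223)
5^4 = (5^2)^2 ≡ 25^2 = 625 ≡ 625 (mod 1223)
5^8 = (5^4)^2 ≡ 625^2 = 390625 ≡ 488 (mod 1223)
5^16 = (5^8)^2 ≡ 488^2 = 238144 ≡ 882 (mod 1223)
5^32 = (5^16)^2 ≡ 882^2 = 777924 ≡ 96 (mod 1223)
5^34 = 5^32 · 5^2 ≡ 96 · 25 ≡ 1177 (mod 1223).
So M = 1177. Alice computes K = M^53 mod 1223.
1177^1 ≡ 1177 (mod 1223)
1177^2 = (1177^1)^2 ≡ 1177^2 = 1385329 ≡ 893 (mod 1223)
1177^4 = (1177^2)^2 ≡ 893^2 = 797449 ≡ 53 (mod 1223)
1177^8 = (1177^4)^2 ≡ 53^2 = 2809 ≡ 363 (mod 1223)
1177^16 = (1177^8)^2 ≡ 363^2 = 131769 ≡ 908 (mod 1223)
1177^32 = (1177^16)^2 ≡ 908^2 = 824464 ≡ 162 (mod 1223)
1177^53 = 1177^32 · 1177^16 · 1177^4 · 1177^1 ≡ 162 · 908 · 53 · 1177 ≡ 242 (mod 1223).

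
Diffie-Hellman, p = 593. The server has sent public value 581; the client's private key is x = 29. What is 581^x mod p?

530

Shared key K = 581^29 mod 593.
581^1 ≡ 581 (mod 593)
581^2 = (581^1)^2 ≡ 581^2 = 337561 ≡ 144 (mod 593)
581^4 = (581^2)^2 ≡ 144^2 = 20736 ≡ 574 (mod 593)
581^8 = (581^4)^2 ≡ 574^2 = 329476 ≡ 361 (mod 593)
581^16 = (581^8)^2 ≡ 361^2 = 130321 ≡ 454 (mod 593)
581^29 = 581^16 · 581^8 · 581^4 · 581^1 ≡ 454 · 361 · 574 · 581 ≡ 530 (mod 593).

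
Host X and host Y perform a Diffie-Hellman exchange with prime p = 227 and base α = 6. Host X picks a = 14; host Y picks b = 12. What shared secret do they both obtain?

Host X sends A = α^a mod p = 6^14 mod 227.
6^1 ≡ 6 (mod 227)
6^2 = (6^1)^2 ≡ 6^2 = 36 ≡ 36 (mod 227)
6^4 = (6^2)^2 ≡ 36^2 = 1296 ≡ 161 (mod 227)
6^8 = (6^4)^2 ≡ 161^2 = 25921 ≡ 43 (mod 227)
6^14 = 6^8 · 6^4 · 6^2 ≡ 43 · 161 · 36 ≡ 209 (mod 227).
So A = 209. Host Y then computes K = A^b mod p = 209^12 mod 227.
209^1 ≡ 209 (mod 227)
209^2 = (209^1)^2 ≡ 209^2 = 43681 ≡ 97 (mod 227)
209^4 = (209^2)^2 ≡ 97^2 = 9409 ≡ 102 (mod 227)
209^8 = (209^4)^2 ≡ 102^2 = 10404 ≡ 189 (mod 227)
209^12 = 209^8 · 209^4 ≡ 189 · 102 ≡ 210 (mod 227).

210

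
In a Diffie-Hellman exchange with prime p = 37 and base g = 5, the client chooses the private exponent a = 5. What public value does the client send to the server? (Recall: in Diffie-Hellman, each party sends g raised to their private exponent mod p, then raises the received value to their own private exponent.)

17

Public value = 5^5 (mod 37).
5^1 ≡ 5 (mod 37)
5^2 = (5^1)^2 ≡ 5^2 = 25 ≡ 25 (mod 37)
5^4 = (5^2)^2 ≡ 25^2 = 625 ≡ 33 (mod 37)
5^5 = 5^4 · 5^1 ≡ 33 · 5 ≡ 17 (mod 37).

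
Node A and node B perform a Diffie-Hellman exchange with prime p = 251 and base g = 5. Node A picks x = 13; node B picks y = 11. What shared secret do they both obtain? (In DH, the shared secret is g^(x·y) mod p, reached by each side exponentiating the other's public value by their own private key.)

51

Node B sends B = g^y mod p = 5^11 mod 251.
5^1 ≡ 5 (mod 251)
5^2 = (5^1)^2 ≡ 5^2 = 25 ≡ 25 (mod 251)
5^4 = (5^2)^2 ≡ 25^2 = 625 ≡ 123 (mod 251)
5^8 = (5^4)^2 ≡ 123^2 = 15129 ≡ 69 (mod 251)
5^11 = 5^8 · 5^2 · 5^1 ≡ 69 · 25 · 5 ≡ 91 (mod 251).
So B = 91. Node A then computes K = B^x mod p = 91^13 mod 251.
91^1 ≡ 91 (mod 251)
91^2 = (91^1)^2 ≡ 91^2 = 8281 ≡ 249 (mod 251)
91^4 = (91^2)^2 ≡ 249^2 = 62001 ≡ 4 (mod 251)
91^8 = (91^4)^2 ≡ 4^2 = 16 ≡ 16 (mod 251)
91^13 = 91^8 · 91^4 · 91^1 ≡ 16 · 4 · 91 ≡ 51 (mod 251).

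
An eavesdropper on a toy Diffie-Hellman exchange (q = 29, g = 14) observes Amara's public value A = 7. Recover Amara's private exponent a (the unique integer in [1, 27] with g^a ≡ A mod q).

16

Try successive powers of 14 modulo 29:
14^1 ≡ 14
14^2 ≡ 22
14^3 ≡ 18
14^4 ≡ 20
14^5 ≡ 19
14^6 ≡ 5
14^7 ≡ 12
14^8 ≡ 23
14^9 ≡ 3
14^10 ≡ 13
14^11 ≡ 8
14^12 ≡ 25
14^13 ≡ 2
14^14 ≡ 28
14^15 ≡ 15
14^16 ≡ 7
Found: a = 16.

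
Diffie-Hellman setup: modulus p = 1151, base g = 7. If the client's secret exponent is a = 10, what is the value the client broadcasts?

282

Public value = 7^10 mod 1151.
7^1 ≡ 7 (mod 1151)
7^2 = (7^1)^2 ≡ 7^2 = 49 ≡ 49 (mod 1151)
7^4 = (7^2)^2 ≡ 49^2 = 2401 ≡ 99 (mod 1151)
7^8 = (7^4)^2 ≡ 99^2 = 9801 ≡ 593 (mod 1151)
7^10 = 7^8 · 7^2 ≡ 593 · 49 ≡ 282 (mod 1151).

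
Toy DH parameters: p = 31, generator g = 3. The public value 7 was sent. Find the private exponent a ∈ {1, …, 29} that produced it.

28

Try successive powers of 3 modulo 31:
3^1 ≡ 3
3^2 ≡ 9
3^3 ≡ 27
3^4 ≡ 19
3^5 ≡ 26
3^6 ≡ 16
3^7 ≡ 17
3^8 ≡ 20
3^9 ≡ 29
3^10 ≡ 25
3^11 ≡ 13
3^12 ≡ 8
3^13 ≡ 24
3^14 ≡ 10
3^15 ≡ 30
3^16 ≡ 28
3^17 ≡ 22
3^18 ≡ 4
3^19 ≡ 12
3^20 ≡ 5
3^21 ≡ 15
3^22 ≡ 14
3^23 ≡ 11
3^24 ≡ 2
3^25 ≡ 6
3^26 ≡ 18
3^27 ≡ 23
3^28 ≡ 7
Found: a = 28.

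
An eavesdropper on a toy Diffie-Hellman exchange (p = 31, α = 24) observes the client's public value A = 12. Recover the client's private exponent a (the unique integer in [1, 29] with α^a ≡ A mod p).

Try successive powers of 24 modulo 31:
24^1 ≡ 24
24^2 ≡ 18
24^3 ≡ 29
24^4 ≡ 14
24^5 ≡ 26
24^6 ≡ 4
24^7 ≡ 3
24^8 ≡ 10
24^9 ≡ 23
24^10 ≡ 25
24^11 ≡ 11
24^12 ≡ 16
24^13 ≡ 12
Found: a = 13.

13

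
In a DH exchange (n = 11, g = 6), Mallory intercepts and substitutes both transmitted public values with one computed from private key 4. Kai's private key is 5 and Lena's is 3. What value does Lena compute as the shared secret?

Lena receives Mallory's public value M = 6^4 mod 11 instead of the honest one.
6^1 ≡ 6 (mod 11)
6^2 = (6^1)^2 ≡ 6^2 = 36 ≡ 3 (mod 11)
6^4 = (6^2)^2 ≡ 3^2 = 9 ≡ 9 (mod 11)
So M = 9. Lena computes K = M^3 mod 11.
9^1 ≡ 9 (mod 11)
9^2 = (9^1)^2 ≡ 9^2 = 81 ≡ 4 (mod 11)
9^3 = 9^2 · 9^1 ≡ 4 · 9 ≡ 3 (mod 11).

3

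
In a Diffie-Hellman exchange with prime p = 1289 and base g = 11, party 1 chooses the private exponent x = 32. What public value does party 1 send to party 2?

92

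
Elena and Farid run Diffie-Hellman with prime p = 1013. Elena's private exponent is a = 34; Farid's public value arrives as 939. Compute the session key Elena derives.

476

Shared key K = 939^34 mod 1013.
939^1 ≡ 939 (mod 1013)
939^2 = (939^1)^2 ≡ 939^2 = 881721 ≡ 411 (mod 1013)
939^4 = (939^2)^2 ≡ 411^2 = 168921 ≡ 763 (mod 1013)
939^8 = (939^4)^2 ≡ 763^2 = 582169 ≡ 707 (mod 1013)
939^16 = (939^8)^2 ≡ 707^2 = 499849 ≡ 440 (mod 1013)
939^32 = (939^16)^2 ≡ 440^2 = 193600 ≡ 117 (mod 1013)
939^34 = 939^32 · 939^2 ≡ 117 · 411 ≡ 476 (mod 1013).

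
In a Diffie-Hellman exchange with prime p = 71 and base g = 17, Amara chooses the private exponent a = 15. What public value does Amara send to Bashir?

Public value = 17^15 mod 71.
17^1 ≡ 17 (mod 71)
17^2 = (17^1)^2 ≡ 17^2 = 289 ≡ 5 (mod 71)
17^4 = (17^2)^2 ≡ 5^2 = 25 ≡ 25 (mod 71)
17^8 = (17^4)^2 ≡ 25^2 = 625 ≡ 57 (mod 71)
17^15 = 17^8 · 17^4 · 17^2 · 17^1 ≡ 57 · 25 · 5 · 17 ≡ 70 (mod 71).

70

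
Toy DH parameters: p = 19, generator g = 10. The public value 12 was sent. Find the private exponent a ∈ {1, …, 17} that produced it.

3

Try successive powers of 10 modulo 19:
10^1 ≡ 10
10^2 ≡ 5
10^3 ≡ 12
Found: a = 3.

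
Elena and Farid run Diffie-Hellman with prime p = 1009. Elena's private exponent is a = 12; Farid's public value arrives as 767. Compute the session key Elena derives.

105

Shared key K = 767^12 mod 1009.
767^1 ≡ 767 (mod 1009)
767^2 = (767^1)^2 ≡ 767^2 = 588289 ≡ 42 (mod 1009)
767^4 = (767^2)^2 ≡ 42^2 = 1764 ≡ 755 (mod 1009)
767^8 = (767^4)^2 ≡ 755^2 = 570025 ≡ 949 (mod 1009)
767^12 = 767^8 · 767^4 ≡ 949 · 755 ≡ 105 (mod 1009).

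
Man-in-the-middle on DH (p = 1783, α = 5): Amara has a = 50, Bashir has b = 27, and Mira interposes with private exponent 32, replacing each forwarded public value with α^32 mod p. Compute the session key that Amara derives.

Amara receives Mira's public value M = 5^32 mod 1783 instead of the honest one.
5^1 ≡ 5 (mod 1783)
5^2 = (5^1)^2 ≡ 5^2 = 25 ≡ 25 (mod 1783)
5^4 = (5^2)^2 ≡ 25^2 = 625 ≡ 625 (mod 1783)
5^8 = (5^4)^2 ≡ 625^2 = 390625 ≡ 148 (mod 1783)
5^16 = (5^8)^2 ≡ 148^2 = 21904 ≡ 508 (mod 1783)
5^32 = (5^16)^2 ≡ 508^2 = 258064 ≡ 1312 (mod 1783)
So M = 1312. Amara computes K = M^50 mod 1783.
1312^1 ≡ 1312 (mod 1783)
1312^2 = (1312^1)^2 ≡ 1312^2 = 1721344 ≡ 749 (mod 1783)
1312^4 = (1312^2)^2 ≡ 749^2 = 561001 ≡ 1139 (mod 1783)
1312^8 = (1312^4)^2 ≡ 1139^2 = 1297321 ≡ 1080 (mod 1783)
1312^16 = (1312^8)^2 ≡ 1080^2 = 1166400 ≡ 318 (mod 1783)
1312^32 = (1312^16)^2 ≡ 318^2 = 101124 ≡ 1276 (mod 1783)
1312^50 = 1312^32 · 1312^16 · 1312^2 ≡ 1276 · 318 · 749 ≡ 750 (mod 1783).

750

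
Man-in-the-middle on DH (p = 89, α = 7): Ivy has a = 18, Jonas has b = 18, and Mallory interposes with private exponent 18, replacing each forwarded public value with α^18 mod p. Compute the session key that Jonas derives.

Jonas receives Mallory's public value M = 7^18 mod 89 instead of the honest one.
7^1 ≡ 7 (mod 89)
7^2 = (7^1)^2 ≡ 7^2 = 49 ≡ 49 (mod 89)
7^4 = (7^2)^2 ≡ 49^2 = 2401 ≡ 87 (mod 89)
7^8 = (7^4)^2 ≡ 87^2 = 7569 ≡ 4 (mod 89)
7^16 = (7^8)^2 ≡ 4^2 = 16 ≡ 16 (mod 89)
7^18 = 7^16 · 7^2 ≡ 16 · 49 ≡ 72 (mod 89).
So M = 72. Jonas computes K = M^18 mod 89.
72^1 ≡ 72 (mod 89)
72^2 = (72^1)^2 ≡ 72^2 = 5184 ≡ 22 (mod 89)
72^4 = (72^2)^2 ≡ 22^2 = 484 ≡ 39 (mod 89)
72^8 = (72^4)^2 ≡ 39^2 = 1521 ≡ 8 (mod 89)
72^16 = (72^8)^2 ≡ 8^2 = 64 ≡ 64 (mod 89)
72^18 = 72^16 · 72^2 ≡ 64 · 22 ≡ 73 (mod 89).

73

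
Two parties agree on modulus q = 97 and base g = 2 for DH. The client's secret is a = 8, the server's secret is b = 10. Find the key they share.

35

The server sends B = g^b mod q = 2^10 mod 97.
2^1 ≡ 2 (mod 97)
2^2 = (2^1)^2 ≡ 2^2 = 4 ≡ 4 (mod 97)
2^4 = (2^2)^2 ≡ 4^2 = 16 ≡ 16 (mod 97)
2^8 = (2^4)^2 ≡ 16^2 = 256 ≡ 62 (mod 97)
2^10 = 2^8 · 2^2 ≡ 62 · 4 ≡ 54 (mod 97).
So B = 54. The client then computes K = B^a mod q = 54^8 mod 97.
54^1 ≡ 54 (mod 97)
54^2 = (54^1)^2 ≡ 54^2 = 2916 ≡ 6 (mod 97)
54^4 = (54^2)^2 ≡ 6^2 = 36 ≡ 36 (mod 97)
54^8 = (54^4)^2 ≡ 36^2 = 1296 ≡ 35 (mod 97)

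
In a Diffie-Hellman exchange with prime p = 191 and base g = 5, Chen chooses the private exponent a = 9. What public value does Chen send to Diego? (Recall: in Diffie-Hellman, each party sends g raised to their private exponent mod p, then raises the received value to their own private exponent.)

Public value = 5^9 (mod 191).
5^1 ≡ 5 (mod 191)
5^2 = (5^1)^2 ≡ 5^2 = 25 ≡ 25 (mod 191)
5^4 = (5^2)^2 ≡ 25^2 = 625 ≡ 52 (mod 191)
5^8 = (5^4)^2 ≡ 52^2 = 2704 ≡ 30 (mod 191)
5^9 = 5^8 · 5^1 ≡ 30 · 5 ≡ 150 (mod 191).

150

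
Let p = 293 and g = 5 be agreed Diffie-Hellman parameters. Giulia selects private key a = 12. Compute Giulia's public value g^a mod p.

133

Public value = 5^12 mod 293.
5^1 ≡ 5 (mod 293)
5^2 = (5^1)^2 ≡ 5^2 = 25 ≡ 25 (mod 293)
5^4 = (5^2)^2 ≡ 25^2 = 625 ≡ 39 (mod 293)
5^8 = (5^4)^2 ≡ 39^2 = 1521 ≡ 56 (mod 293)
5^12 = 5^8 · 5^4 ≡ 56 · 39 ≡ 133 (mod 293).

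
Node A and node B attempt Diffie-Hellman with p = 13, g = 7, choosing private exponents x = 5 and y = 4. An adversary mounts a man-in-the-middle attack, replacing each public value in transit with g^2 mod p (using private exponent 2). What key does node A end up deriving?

4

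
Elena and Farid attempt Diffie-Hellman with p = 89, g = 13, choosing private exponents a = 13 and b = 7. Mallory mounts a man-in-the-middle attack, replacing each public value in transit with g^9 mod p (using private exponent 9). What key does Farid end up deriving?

56

Farid receives Mallory's public value M = 13^9 mod 89 instead of the honest one.
13^1 ≡ 13 (mod 89)
13^2 = (13^1)^2 ≡ 13^2 = 169 ≡ 80 (mod 89)
13^4 = (13^2)^2 ≡ 80^2 = 6400 ≡ 81 (mod 89)
13^8 = (13^4)^2 ≡ 81^2 = 6561 ≡ 64 (mod 89)
13^9 = 13^8 · 13^1 ≡ 64 · 13 ≡ 31 (mod 89).
So M = 31. Farid computes K = M^7 mod 89.
31^1 ≡ 31 (mod 89)
31^2 = (31^1)^2 ≡ 31^2 = 961 ≡ 71 (mod 89)
31^4 = (31^2)^2 ≡ 71^2 = 5041 ≡ 57 (mod 89)
31^7 = 31^4 · 31^2 · 31^1 ≡ 57 · 71 · 31 ≡ 56 (mod 89).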